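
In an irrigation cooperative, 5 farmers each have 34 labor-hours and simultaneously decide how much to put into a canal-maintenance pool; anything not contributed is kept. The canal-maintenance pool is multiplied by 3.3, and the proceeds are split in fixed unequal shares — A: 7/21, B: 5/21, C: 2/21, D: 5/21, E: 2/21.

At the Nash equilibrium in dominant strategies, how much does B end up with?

Each unit j contributes comes back to j as 3.3 × (j's share), so j prefers to contribute only if that share exceeds 1/3.3 = 0.3030; otherwise keeping the unit dominates.
The only share above 0.3030 is A's 7/21, contributing 34; the remaining 4 contribute 0. Total contributed: 34.
B keeps 34 and receives 3.3 × 34 × 5/21 = 26.71 from the canal-maintenance pool, for a payoff of 60.71.

60.71 labor-hours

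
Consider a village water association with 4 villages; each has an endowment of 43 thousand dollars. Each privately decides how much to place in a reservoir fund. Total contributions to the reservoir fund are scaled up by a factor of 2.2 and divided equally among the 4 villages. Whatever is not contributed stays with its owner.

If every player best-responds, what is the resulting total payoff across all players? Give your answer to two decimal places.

172.00 thousand dollars

Each contributed unit returns 2.2/4 = 0.5500 to its contributor — below 1 — so contributing 0 is dominant for every player. At the Nash equilibrium everyone keeps their 43, and the group total is 4 × 43 = 172.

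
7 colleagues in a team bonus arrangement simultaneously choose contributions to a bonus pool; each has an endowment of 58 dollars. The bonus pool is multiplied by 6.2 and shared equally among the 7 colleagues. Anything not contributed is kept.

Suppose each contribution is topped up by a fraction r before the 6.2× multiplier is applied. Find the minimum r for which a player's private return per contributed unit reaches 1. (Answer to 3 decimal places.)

With matching at rate r, one contributed unit becomes (1 + r) in the bonus pool and returns 6.2 × (1 + r) / 7 to the contributor.
Setting this equal to 1: 1 + r = 7/6.2 = 1.1290.
So the minimum matching rate is r = 1.1290 − 1 = 0.129.

0.129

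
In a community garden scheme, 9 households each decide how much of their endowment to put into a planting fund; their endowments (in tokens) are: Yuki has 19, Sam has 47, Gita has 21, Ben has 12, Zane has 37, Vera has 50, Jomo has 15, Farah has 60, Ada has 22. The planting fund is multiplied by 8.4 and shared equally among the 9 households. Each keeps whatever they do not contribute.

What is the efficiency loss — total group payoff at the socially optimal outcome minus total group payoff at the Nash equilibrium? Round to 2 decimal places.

2094.20 tokens

The private return per contributed unit is 8.4/9 = 0.9333 < 1 for every player regardless of endowment, so the Nash equilibrium is zero contribution and the group total is Σ E_j = 19 + 47 + 21 + 12 + 37 + 50 + 15 + 60 + 22 = 283.
Each contributed unit returns 8.400 to the group, so the social optimum is full contribution by everyone: group total = 8.400 × 283 = 2377.20.
Efficiency loss = (8.400 − 1) × 283 = 2094.20.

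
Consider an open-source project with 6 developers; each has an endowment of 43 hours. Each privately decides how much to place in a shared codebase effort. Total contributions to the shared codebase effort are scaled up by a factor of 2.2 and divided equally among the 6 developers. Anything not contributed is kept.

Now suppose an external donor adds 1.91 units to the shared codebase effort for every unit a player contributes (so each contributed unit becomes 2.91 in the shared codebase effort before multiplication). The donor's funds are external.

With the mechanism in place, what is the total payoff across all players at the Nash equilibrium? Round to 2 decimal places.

Under the mechanism each unit contributed yields 2.2 × 2.91 / 6 = 1.0670 back to its contributor per unit of net cost, which exceeds 1, making full contribution the dominant choice for everyone.
At the Nash equilibrium everyone contributes 43. Group total payoff = 2.2 × 2.91 × 258 = 1651.72.

1651.72 hours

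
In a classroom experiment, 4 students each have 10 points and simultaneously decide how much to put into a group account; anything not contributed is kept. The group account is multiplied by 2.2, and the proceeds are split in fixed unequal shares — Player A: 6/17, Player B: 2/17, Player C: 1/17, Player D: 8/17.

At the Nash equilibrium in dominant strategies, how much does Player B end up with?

12.59 points

For player j, contributing a unit is worthwhile iff 2.2 × (j's share) ≥ 1, i.e. iff j's share is at least 0.4545.
Only Player D (8/17) clears that bar, contributing 10; the remaining 3 contribute 0. Total contributed: 10.
Player B keeps 10 and receives 2.2 × 10 × 2/17 = 2.59 from the group account, for a payoff of 12.59.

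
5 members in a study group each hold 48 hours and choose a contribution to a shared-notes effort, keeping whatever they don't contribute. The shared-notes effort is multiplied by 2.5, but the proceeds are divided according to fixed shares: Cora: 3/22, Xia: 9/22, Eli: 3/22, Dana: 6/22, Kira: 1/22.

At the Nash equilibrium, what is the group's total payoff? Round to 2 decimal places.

312.00 hours

A player with share s gets back 2.5·s per unit contributed, so full contribution is dominant for anyone with s > 1/2.5 = 0.4000 and zero contribution is dominant for anyone below.
Xia alone (share 9/22) is above the threshold, contributing 48; the remaining 4 contribute 0. Total contributed: 48.
The shared-notes effort pays out 2.5 × 48 = 120.00 in total (split across the unequal shares, but the aggregate is all that matters for the group sum).
The 4 free-riders keep 48 each, adding 192. Group total = 192 + 120.00 = 312.00.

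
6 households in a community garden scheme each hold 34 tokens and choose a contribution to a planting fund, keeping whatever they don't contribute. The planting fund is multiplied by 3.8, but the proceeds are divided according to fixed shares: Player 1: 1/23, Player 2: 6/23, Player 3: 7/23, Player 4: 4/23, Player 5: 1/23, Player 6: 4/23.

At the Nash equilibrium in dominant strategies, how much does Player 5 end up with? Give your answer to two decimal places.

For player j, contributing a unit is worthwhile iff 3.8 × (j's share) ≥ 1, i.e. iff j's share is at least 0.2632.
Player 3 alone (share 7/23) is above the threshold, contributing 34; the remaining 5 contribute 0. Total contributed: 34.
Player 5 keeps 34 and receives 3.8 × 34 × 1/23 = 5.62 from the planting fund, for a payoff of 39.62.

39.62 tokens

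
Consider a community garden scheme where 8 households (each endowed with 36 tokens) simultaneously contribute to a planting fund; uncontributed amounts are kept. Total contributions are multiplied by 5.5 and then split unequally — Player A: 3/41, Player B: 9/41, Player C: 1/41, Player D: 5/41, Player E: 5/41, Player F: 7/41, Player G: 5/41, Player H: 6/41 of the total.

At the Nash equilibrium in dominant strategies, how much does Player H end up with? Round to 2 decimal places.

64.98 tokens

A player with share s gets back 5.5·s per unit contributed, so full contribution is dominant for anyone with s > 1/5.5 = 0.1818 and zero contribution is dominant for anyone below.
Only Player B (9/41) clears that bar, contributing 36; the remaining 7 contribute 0. Total contributed: 36.
Player H keeps 36 and receives 5.5 × 36 × 6/41 = 28.98 from the planting fund, for a payoff of 64.98.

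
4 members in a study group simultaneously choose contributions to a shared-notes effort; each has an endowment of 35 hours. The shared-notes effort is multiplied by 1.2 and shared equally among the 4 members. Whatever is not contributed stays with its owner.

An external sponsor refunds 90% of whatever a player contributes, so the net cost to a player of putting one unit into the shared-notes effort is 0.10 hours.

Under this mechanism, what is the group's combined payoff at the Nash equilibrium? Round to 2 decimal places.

294.00 hours

Under the mechanism each unit contributed yields (1.2/4) / 0.10 = 3.0000 back to its contributor per unit of net cost, which exceeds 1, making full contribution the dominant choice for everyone.
So the Nash equilibrium is full contribution by all 4; the group earns 4 × (35 × 0.90 + 1.2 × 35) = 294.00.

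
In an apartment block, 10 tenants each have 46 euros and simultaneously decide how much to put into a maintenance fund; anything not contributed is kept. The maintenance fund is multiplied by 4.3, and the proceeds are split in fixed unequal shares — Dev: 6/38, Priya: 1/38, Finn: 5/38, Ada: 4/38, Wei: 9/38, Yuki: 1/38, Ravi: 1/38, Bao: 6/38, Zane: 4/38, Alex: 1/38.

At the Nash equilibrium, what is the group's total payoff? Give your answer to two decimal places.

Player j's private return per contributed unit is 4.3 × (j's share). Contributing is weakly dominant for j when that share is at least 1/4.3 = 0.2326, and contributing 0 is dominant otherwise.
Only Wei (9/38) clears that bar, contributing 46; the remaining 9 contribute 0. Total contributed: 46.
The maintenance fund pays out 4.3 × 46 = 197.80 in total (split across the unequal shares, but the aggregate is all that matters for the group sum).
The 9 free-riders keep 46 each, adding 414. Group total = 414 + 197.80 = 611.80.

611.80 euros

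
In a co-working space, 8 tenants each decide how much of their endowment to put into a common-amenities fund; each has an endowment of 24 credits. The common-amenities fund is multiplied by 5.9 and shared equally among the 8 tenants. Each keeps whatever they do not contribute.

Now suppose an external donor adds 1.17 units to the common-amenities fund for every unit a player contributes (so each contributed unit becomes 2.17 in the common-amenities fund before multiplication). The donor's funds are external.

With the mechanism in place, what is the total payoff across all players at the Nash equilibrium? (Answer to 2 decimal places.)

With the mechanism, a contributed unit returns 5.9 × 2.17 / 8 = 1.6004 per unit of net cost to the contributor — now above 1 — so contributing fully is weakly dominant for every player.
So the Nash equilibrium is full contribution by all 8; the group earns 5.9 × 2.17 × 192 = 2458.18.

2458.18 credits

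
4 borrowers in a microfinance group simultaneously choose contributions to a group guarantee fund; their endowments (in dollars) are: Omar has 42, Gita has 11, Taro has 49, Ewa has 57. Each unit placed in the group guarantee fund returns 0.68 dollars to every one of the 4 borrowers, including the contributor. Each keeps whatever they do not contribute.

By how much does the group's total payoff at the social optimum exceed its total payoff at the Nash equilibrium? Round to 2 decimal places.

273.48 dollars

The private return per contributed unit is 0.68 < 1 for everyone, so the Nash equilibrium is zero contribution and the group total is Σ E_j = 42 + 11 + 49 + 57 = 159.
Each contributed unit returns 2.720 to the group, so the social optimum is full contribution by everyone: group total = 2.720 × 159 = 432.48.
Efficiency loss = (2.720 − 1) × 159 = 273.48.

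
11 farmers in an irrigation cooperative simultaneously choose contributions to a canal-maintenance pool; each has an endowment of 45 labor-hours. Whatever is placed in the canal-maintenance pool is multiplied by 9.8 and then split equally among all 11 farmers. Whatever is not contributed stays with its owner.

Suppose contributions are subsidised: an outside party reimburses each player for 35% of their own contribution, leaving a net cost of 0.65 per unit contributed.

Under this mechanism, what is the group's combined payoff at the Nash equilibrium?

With the mechanism, a contributed unit returns (9.8/11) / 0.65 = 1.3706 per unit of net cost to the contributor — now above 1 — so contributing fully is weakly dominant for every player.
At the Nash equilibrium everyone contributes 45. Group total payoff = 11 × (45 × 0.35 + 9.8 × 45) = 5024.25.

5024.25 labor-hours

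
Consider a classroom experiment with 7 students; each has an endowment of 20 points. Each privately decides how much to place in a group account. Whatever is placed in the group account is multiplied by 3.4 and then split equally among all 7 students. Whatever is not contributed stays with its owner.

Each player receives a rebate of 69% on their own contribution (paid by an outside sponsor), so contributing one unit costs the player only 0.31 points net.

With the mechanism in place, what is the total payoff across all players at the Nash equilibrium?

572.60 points

Under the mechanism each unit contributed yields (3.4/7) / 0.31 = 1.5668 back to its contributor per unit of net cost, which exceeds 1, making full contribution the dominant choice for everyone.
At the Nash equilibrium everyone contributes 20. Group total payoff = 7 × (20 × 0.69 + 3.4 × 20) = 572.60.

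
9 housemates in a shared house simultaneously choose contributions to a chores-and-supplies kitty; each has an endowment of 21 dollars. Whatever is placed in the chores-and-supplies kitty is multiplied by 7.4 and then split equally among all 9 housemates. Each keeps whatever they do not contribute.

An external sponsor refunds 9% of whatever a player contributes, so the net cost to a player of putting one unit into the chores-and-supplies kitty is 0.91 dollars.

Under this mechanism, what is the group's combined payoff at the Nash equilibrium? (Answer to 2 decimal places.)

The effective private return is (7.4/9) / 0.91 = 0.9035, which is still under 1, so the mechanism doesn't change anyone's dominant strategy: zero contribution.
At the Nash equilibrium no one contributes; group total payoff = 9 × 21 = 189.

189.00 dollars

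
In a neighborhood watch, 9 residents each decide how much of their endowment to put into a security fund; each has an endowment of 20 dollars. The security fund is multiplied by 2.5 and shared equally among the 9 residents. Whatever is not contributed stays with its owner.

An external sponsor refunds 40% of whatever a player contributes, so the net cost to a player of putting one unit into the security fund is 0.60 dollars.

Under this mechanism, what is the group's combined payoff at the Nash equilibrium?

180.00 dollars

The effective private return is (2.5/9) / 0.60 = 0.4630, which is still under 1, so the mechanism doesn't change anyone's dominant strategy: zero contribution.
At the Nash equilibrium no one contributes; group total payoff = 9 × 20 = 180.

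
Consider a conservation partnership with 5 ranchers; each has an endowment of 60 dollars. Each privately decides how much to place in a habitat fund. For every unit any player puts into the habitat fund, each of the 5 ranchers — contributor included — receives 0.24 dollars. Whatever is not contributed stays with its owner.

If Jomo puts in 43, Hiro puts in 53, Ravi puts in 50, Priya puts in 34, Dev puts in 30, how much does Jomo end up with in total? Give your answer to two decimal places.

67.40 dollars

Total contributed: 43 + 53 + 50 + 34 + 30 = 210.
Each receives 0.24 × 210 = 50.40 from the habitat fund.
Jomo keeps 60 − 43 = 17, so Jomo's payoff is 17 + 50.40 = 67.40.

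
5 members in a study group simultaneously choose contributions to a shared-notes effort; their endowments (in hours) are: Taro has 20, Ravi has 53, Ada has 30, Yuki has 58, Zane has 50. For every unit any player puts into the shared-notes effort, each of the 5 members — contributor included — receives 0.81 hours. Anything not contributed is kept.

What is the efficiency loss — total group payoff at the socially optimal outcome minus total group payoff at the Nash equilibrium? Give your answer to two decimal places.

The private return per contributed unit is 0.81 < 1 for everyone, so the Nash equilibrium is zero contribution and the group total is Σ E_j = 20 + 53 + 30 + 58 + 50 = 211.
Each contributed unit returns 4.050 to the group, so the social optimum is full contribution by everyone: group total = 4.050 × 211 = 854.55.
Efficiency loss = (4.050 − 1) × 211 = 643.55.

643.55 hours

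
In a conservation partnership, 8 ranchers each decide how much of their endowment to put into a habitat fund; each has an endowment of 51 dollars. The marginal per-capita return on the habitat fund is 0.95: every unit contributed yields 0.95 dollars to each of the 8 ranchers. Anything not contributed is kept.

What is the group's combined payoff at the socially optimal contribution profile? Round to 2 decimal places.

3100.80 dollars

Each contributed unit returns 7.600 to the group as a whole (0.95 to each of 8 players), which exceeds 1, so the social optimum is full contribution: group total = 7.600 × 408 = 3100.80.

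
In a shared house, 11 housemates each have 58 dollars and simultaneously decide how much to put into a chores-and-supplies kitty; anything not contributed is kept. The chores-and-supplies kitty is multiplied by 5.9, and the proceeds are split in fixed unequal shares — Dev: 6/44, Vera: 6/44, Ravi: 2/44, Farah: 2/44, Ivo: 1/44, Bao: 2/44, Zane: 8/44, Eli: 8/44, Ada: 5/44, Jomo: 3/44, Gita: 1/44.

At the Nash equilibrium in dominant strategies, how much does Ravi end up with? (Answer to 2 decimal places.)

For player j, contributing a unit is worthwhile iff 5.9 × (j's share) ≥ 1, i.e. iff j's share is at least 0.1695.
The shares above 0.1695 belong to Zane and Eli, contributing 58 each; the remaining 9 contribute 0. Total contributed: 116.
Ravi keeps 58 and receives 5.9 × 116 × 2/44 = 31.11 from the chores-and-supplies kitty, for a payoff of 89.11.

89.11 dollars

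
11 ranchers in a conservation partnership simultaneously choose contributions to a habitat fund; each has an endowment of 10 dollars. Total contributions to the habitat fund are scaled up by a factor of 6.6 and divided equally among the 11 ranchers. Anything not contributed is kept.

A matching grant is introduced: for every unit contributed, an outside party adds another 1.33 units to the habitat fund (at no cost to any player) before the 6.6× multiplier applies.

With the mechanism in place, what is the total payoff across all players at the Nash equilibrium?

With the mechanism, a contributed unit returns 6.6 × 2.33 / 11 = 1.3980 per unit of net cost to the contributor — now above 1 — so contributing fully is weakly dominant for every player.
So the Nash equilibrium is full contribution by all 11; the group earns 6.6 × 2.33 × 110 = 1691.58.

1691.58 dollars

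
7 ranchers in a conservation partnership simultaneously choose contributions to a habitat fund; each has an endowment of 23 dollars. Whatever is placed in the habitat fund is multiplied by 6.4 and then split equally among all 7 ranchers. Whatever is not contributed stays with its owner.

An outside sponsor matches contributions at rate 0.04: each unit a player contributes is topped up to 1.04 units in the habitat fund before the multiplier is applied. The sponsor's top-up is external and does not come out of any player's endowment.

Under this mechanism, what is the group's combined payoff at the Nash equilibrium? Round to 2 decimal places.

The effective private return is 6.4 × 1.04 / 7 = 0.9509, which is still under 1, so the mechanism doesn't change anyone's dominant strategy: zero contribution.
At the Nash equilibrium no one contributes; group total payoff = 7 × 23 = 161.

161.00 dollars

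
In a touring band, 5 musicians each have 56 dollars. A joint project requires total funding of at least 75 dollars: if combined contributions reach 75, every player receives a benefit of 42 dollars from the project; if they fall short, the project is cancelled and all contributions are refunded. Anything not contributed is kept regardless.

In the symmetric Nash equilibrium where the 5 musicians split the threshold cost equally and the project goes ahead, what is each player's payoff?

Equal share of the threshold: 75/5 = 15.
At this profile no one gains by cutting their contribution: any cut drops the total below 75, the project is cancelled, contributions are refunded, and the deviator ends with 56, which is less than 56 − 15 + 42 = 83. Contributing more than 15 just wastes the excess. So contributing exactly 15 is a best response.
Each player's payoff: 56 − 15 + 42 = 83.

83 dollars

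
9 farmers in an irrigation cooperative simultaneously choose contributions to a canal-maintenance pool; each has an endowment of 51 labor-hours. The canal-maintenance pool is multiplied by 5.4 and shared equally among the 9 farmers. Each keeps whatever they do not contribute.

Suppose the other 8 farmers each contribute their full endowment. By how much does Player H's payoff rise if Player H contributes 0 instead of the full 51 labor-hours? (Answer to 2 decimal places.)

20.40 labor-hours

Switching from a contribution of 51 to 0 lets Player H keep an extra 51 labor-hours, but lowers the canal-maintenance pool by 51, which costs Player H their own share of that drop: 5.4/9 × 51 = 30.60.
Net gain = 51 − 30.60 = 20.40. The private return per contributed unit (0.6000) is below 1, so free-riding is indeed the best response regardless of what the others do.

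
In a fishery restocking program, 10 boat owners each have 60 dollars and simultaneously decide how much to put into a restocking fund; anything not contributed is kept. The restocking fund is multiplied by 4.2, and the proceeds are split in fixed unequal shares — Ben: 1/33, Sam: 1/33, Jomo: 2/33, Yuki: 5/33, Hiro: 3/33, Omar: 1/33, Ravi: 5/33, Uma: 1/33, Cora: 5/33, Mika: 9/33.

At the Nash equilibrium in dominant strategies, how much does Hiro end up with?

82.91 dollars

Each unit j contributes comes back to j as 4.2 × (j's share), so j prefers to contribute only if that share exceeds 1/4.2 = 0.2381; otherwise keeping the unit dominates.
Only Mika (9/33) clears that bar, contributing 60; the remaining 9 contribute 0. Total contributed: 60.
Hiro keeps 60 and receives 4.2 × 60 × 3/33 = 22.91 from the restocking fund, for a payoff of 82.91.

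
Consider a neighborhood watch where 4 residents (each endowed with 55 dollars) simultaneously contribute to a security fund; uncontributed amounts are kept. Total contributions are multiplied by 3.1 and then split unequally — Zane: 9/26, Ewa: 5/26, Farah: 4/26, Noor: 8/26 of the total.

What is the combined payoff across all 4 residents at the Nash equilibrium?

For player j, contributing a unit is worthwhile iff 3.1 × (j's share) ≥ 1, i.e. iff j's share is at least 0.3226.
Only Zane (9/26) clears that bar, contributing 55; the remaining 3 contribute 0. Total contributed: 55.
The security fund pays out 3.1 × 55 = 170.50 in total (split across the unequal shares, but the aggregate is all that matters for the group sum).
The 3 free-riders keep 55 each, adding 165. Group total = 165 + 170.50 = 335.50.

335.50 dollars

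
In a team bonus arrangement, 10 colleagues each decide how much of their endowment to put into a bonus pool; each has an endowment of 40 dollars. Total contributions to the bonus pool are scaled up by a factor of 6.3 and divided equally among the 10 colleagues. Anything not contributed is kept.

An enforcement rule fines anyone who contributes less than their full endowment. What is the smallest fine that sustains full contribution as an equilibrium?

14.80 dollars

Given the others contribute fully, the best deviation is to contribute 0 (any partial contribution still incurs the fine and gives up units whose private return 0.6300 is below 1).
Deviating from 40 to 0 saves 40 dollars but forfeits the deviator's share of the drop in the bonus pool: 6.3/10 × 40 = 25.20.
So the deviation gain is 40 − 25.20 = 14.80, and the fine must be at least 14.80 dollars to wipe it out.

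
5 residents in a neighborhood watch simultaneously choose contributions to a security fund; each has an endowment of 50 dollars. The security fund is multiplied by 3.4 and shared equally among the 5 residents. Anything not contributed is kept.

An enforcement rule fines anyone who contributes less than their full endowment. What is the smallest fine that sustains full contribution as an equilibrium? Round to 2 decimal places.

Given the others contribute fully, the best deviation is to contribute 0 (any partial contribution still incurs the fine and gives up units whose private return 0.6800 is below 1).
Deviating from 50 to 0 saves 50 dollars but forfeits the deviator's share of the drop in the security fund: 3.4/5 × 50 = 34.00.
So the deviation gain is 50 − 34.00 = 16.00, and the fine must be at least 16.00 dollars to wipe it out.

16.00 dollars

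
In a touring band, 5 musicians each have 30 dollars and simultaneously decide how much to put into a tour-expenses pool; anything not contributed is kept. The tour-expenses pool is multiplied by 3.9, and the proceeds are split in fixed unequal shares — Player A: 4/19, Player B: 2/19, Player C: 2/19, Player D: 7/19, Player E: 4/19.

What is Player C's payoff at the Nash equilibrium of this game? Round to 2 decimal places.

42.32 dollars

For player j, contributing a unit is worthwhile iff 3.9 × (j's share) ≥ 1, i.e. iff j's share is at least 0.2564.
Only Player D (7/19) clears that bar, contributing 30; the remaining 4 contribute 0. Total contributed: 30.
Player C keeps 30 and receives 3.9 × 30 × 2/19 = 12.32 from the tour-expenses pool, for a payoff of 42.32.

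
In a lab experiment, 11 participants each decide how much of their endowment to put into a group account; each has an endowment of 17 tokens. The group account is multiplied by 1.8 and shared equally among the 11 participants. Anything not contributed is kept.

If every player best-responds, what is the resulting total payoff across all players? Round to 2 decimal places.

Each contributed unit returns 1.8/11 = 0.1636 to its contributor — below 1 — so contributing 0 is dominant for every player. At the Nash equilibrium everyone keeps their 17, and the group total is 11 × 17 = 187.

187.00 tokens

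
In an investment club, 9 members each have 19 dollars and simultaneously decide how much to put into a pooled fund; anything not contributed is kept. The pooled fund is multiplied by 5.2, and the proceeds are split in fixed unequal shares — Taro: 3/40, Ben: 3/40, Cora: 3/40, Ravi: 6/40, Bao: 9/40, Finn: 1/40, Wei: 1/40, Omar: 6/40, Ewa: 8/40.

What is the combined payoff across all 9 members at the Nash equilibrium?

A player with share s gets back 5.2·s per unit contributed, so full contribution is dominant for anyone with s > 1/5.2 = 0.1923 and zero contribution is dominant for anyone below.
The shares above 0.1923 belong to Bao and Ewa, contributing 19 each; the remaining 7 contribute 0. Total contributed: 38.
The pooled fund pays out 5.2 × 38 = 197.60 in total (split across the unequal shares, but the aggregate is all that matters for the group sum).
The 7 free-riders keep 19 each, adding 133. Group total = 133 + 197.60 = 330.60.

330.60 dollars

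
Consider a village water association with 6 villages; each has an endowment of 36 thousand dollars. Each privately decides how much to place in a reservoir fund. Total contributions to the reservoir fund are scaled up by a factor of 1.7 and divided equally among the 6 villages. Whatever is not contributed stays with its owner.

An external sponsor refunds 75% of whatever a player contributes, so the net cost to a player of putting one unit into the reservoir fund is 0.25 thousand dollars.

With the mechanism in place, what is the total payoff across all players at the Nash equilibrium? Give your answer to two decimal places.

529.20 thousand dollars

The effective private return per unit is now (1.7/6) / 0.25 = 1.1333 > 1, so every player's dominant strategy flips to full contribution.
At the Nash equilibrium everyone contributes 36. Group total payoff = 6 × (36 × 0.75 + 1.7 × 36) = 529.20.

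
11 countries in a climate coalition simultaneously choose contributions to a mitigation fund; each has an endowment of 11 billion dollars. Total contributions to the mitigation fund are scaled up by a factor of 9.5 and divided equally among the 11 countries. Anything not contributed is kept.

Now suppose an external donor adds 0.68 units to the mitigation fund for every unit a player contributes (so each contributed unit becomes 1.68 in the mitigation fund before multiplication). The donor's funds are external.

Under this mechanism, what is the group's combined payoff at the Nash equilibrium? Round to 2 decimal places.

With the mechanism, a contributed unit returns 9.5 × 1.68 / 11 = 1.4509 per unit of net cost to the contributor — now above 1 — so contributing fully is weakly dominant for every player.
At the Nash equilibrium everyone contributes 11. Group total payoff = 9.5 × 1.68 × 121 = 1931.16.

1931.16 billion dollars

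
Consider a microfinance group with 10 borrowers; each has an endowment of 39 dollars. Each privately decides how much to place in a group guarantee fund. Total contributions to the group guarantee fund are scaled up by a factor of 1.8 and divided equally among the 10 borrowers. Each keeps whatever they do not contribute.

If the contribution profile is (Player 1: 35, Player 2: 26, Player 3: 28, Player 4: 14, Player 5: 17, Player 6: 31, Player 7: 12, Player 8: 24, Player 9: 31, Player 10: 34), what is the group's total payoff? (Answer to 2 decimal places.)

591.60 dollars

Total contributed: 35 + 26 + 28 + 14 + 17 + 31 + 12 + 24 + 31 + 34 = 252; total kept: 10 × 39 − 252 = 138.
The group guarantee fund pays out 1.8 × 252 = 453.60 in aggregate.
Group total = 138 + 453.60 = 591.60.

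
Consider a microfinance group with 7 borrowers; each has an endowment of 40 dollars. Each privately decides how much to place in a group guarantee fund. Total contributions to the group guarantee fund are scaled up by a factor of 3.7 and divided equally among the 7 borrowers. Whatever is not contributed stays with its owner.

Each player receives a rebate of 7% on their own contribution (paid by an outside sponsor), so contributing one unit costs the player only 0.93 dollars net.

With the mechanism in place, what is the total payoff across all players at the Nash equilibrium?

280.00 dollars

Even with the mechanism, each unit contributed returns only (3.7/7) / 0.93 = 0.5684 per unit of net cost, so contributing nothing is still dominant.
Everyone keeps their endowment and the group total is 7 × 40 = 280.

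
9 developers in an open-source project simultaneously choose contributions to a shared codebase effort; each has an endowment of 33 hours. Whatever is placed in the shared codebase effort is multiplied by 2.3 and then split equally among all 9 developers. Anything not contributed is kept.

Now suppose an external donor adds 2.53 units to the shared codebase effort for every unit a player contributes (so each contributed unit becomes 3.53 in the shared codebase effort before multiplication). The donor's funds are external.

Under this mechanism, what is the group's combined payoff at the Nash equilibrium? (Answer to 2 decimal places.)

With the mechanism, a contributed unit returns 2.3 × 3.53 / 9 = 0.9021 per unit of net cost — still below 1 — so contributing 0 remains dominant for every player.
At the Nash equilibrium no one contributes; group total payoff = 9 × 33 = 297.

297.00 hours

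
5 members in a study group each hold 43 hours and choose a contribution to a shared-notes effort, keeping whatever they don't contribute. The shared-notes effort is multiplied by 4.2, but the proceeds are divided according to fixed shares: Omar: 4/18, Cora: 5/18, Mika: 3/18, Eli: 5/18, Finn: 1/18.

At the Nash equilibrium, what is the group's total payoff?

490.20 hours

For player j, contributing a unit is worthwhile iff 4.2 × (j's share) ≥ 1, i.e. iff j's share is at least 0.2381.
Cora and Eli clear that bar, contributing 43 each; the remaining 3 contribute 0. Total contributed: 86.
The shared-notes effort pays out 4.2 × 86 = 361.20 in total (split across the unequal shares, but the aggregate is all that matters for the group sum).
The 3 free-riders keep 43 each, adding 129. Group total = 129 + 361.20 = 490.20.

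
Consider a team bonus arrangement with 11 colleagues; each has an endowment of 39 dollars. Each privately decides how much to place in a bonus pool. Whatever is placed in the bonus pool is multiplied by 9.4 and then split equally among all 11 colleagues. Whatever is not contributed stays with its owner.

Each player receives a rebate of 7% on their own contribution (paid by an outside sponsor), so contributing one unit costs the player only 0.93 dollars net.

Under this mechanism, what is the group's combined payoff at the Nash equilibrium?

Even with the mechanism, each unit contributed returns only (9.4/11) / 0.93 = 0.9189 per unit of net cost, so contributing nothing is still dominant.
Everyone keeps their endowment and the group total is 11 × 39 = 429.

429.00 dollars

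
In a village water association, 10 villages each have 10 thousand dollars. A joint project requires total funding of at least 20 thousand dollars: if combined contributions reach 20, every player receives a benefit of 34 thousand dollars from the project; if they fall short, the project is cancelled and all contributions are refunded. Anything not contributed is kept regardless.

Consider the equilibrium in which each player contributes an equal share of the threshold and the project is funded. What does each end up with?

Equal share of the threshold: 20/10 = 2.
At this profile no one gains by cutting their contribution: any cut drops the total below 20, the project is cancelled, contributions are refunded, and the deviator ends with 10, which is less than 10 − 2 + 34 = 42. Contributing more than 2 just wastes the excess. So contributing exactly 2 is a best response.
Each player's payoff: 10 − 2 + 34 = 42.

42 thousand dollars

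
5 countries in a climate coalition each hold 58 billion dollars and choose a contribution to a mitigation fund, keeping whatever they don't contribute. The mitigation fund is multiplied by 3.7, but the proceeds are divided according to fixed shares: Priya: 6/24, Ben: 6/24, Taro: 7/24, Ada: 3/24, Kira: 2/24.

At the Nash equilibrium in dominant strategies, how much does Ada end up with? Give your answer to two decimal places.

84.83 billion dollars

Player j's private return per contributed unit is 3.7 × (j's share). Contributing is weakly dominant for j when that share is at least 1/3.7 = 0.2703, and contributing 0 is dominant otherwise.
Only Taro (7/24) clears that bar, contributing 58; the remaining 4 contribute 0. Total contributed: 58.
Ada keeps 58 and receives 3.7 × 58 × 3/24 = 26.83 from the mitigation fund, for a payoff of 84.83.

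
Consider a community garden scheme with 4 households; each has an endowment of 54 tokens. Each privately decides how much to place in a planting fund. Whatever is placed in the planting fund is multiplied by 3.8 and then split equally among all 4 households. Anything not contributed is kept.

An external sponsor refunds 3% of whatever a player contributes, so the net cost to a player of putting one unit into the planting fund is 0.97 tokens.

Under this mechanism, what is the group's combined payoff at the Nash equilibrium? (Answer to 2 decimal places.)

Even with the mechanism, each unit contributed returns only (3.8/4) / 0.97 = 0.9794 per unit of net cost, so contributing nothing is still dominant.
Everyone keeps their endowment and the group total is 4 × 54 = 216.

216.00 tokens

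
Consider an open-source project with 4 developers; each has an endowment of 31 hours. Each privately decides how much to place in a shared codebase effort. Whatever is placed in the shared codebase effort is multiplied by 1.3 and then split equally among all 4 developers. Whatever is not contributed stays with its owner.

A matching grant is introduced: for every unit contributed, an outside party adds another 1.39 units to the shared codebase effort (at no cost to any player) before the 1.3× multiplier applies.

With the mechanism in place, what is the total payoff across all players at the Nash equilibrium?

124.00 hours

With the mechanism, a contributed unit returns 1.3 × 2.39 / 4 = 0.7768 per unit of net cost — still below 1 — so contributing 0 remains dominant for every player.
Everyone keeps their endowment and the group total is 4 × 31 = 124.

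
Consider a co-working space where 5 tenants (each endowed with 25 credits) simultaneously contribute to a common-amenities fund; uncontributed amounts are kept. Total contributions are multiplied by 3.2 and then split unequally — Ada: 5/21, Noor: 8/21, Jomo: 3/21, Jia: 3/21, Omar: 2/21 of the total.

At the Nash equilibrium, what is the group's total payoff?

180.00 credits

A player with share s gets back 3.2·s per unit contributed, so full contribution is dominant for anyone with s > 1/3.2 = 0.3125 and zero contribution is dominant for anyone below.
Noor alone (share 8/21) is above the threshold, contributing 25; the remaining 4 contribute 0. Total contributed: 25.
The common-amenities fund pays out 3.2 × 25 = 80.00 in total (split across the unequal shares, but the aggregate is all that matters for the group sum).
The 4 free-riders keep 25 each, adding 100. Group total = 100 + 80.00 = 180.00.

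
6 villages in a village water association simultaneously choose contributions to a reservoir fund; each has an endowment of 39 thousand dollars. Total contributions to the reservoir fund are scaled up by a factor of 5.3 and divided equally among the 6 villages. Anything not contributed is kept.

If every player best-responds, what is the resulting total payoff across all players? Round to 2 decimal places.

Each contributed unit returns 5.3/6 = 0.8833 to its contributor — below 1 — so contributing 0 is dominant for every player. At the Nash equilibrium everyone keeps their 39, and the group total is 6 × 39 = 234.

234.00 thousand dollars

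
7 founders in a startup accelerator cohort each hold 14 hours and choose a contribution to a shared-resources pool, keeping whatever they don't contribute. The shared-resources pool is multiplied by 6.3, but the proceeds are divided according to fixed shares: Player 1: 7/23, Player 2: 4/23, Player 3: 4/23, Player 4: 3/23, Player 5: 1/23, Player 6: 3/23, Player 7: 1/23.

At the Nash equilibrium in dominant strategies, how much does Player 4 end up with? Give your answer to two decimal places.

48.51 hours

For player j, contributing a unit is worthwhile iff 6.3 × (j's share) ≥ 1, i.e. iff j's share is at least 0.1587.
Player 1, Player 2 and Player 3 are above the threshold, contributing 14 each; the remaining 4 contribute 0. Total contributed: 42.
Player 4 keeps 14 and receives 6.3 × 42 × 3/23 = 34.51 from the shared-resources pool, for a payoff of 48.51.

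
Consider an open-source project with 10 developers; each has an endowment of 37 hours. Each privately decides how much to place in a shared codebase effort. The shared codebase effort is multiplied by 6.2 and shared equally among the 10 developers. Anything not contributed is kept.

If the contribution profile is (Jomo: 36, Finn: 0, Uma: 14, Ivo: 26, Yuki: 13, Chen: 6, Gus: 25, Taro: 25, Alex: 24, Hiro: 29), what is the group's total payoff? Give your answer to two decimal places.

Total contributed: 36 + 0 + 14 + 26 + 13 + 6 + 25 + 25 + 24 + 29 = 198; total kept: 10 × 37 − 198 = 172.
The shared codebase effort pays out 6.2 × 198 = 1227.60 in aggregate.
Group total = 172 + 1227.60 = 1399.60.

1399.60 hours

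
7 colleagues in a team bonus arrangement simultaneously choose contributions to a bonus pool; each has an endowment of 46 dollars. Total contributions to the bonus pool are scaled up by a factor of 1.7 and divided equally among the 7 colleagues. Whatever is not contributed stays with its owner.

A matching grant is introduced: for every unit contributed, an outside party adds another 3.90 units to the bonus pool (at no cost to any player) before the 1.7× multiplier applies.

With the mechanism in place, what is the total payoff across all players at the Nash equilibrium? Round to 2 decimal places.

2682.26 dollars

The effective private return per unit is now 1.7 × 4.90 / 7 = 1.1900 > 1, so every player's dominant strategy flips to full contribution.
So the Nash equilibrium is full contribution by all 7; the group earns 1.7 × 4.90 × 322 = 2682.26.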